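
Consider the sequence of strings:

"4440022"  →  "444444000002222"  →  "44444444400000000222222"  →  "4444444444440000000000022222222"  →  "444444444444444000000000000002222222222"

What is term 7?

Each string has the form 4^{3n} 0^{3n-1} 2^{2n} (n = 1, 2, …).
For term 7, n = 7, so the run lengths are 21, 20, 14.

4444444444444444444440000000000000000000022222222222222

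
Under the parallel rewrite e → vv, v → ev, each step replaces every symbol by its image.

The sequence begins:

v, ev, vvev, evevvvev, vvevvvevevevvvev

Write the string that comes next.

Rewriting the 16 symbols of vvevvvevevevvvev one by one yields ev ev vv ev ev ev vv ev vv ev vv ev ev ev vv ev; concatenated:

evevvvevevevvvevvvevvvevevevvvev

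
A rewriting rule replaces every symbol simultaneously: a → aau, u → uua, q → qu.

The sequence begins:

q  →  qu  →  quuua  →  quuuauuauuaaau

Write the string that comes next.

Rewriting the 14 symbols of quuuauuauuaaau one by one yields qu uua uua uua aau uua uua aau uua uua aau aau aau uua; concatenated:

quuuauuauuaaauuuauuaaauuuauuaaauaauaauuua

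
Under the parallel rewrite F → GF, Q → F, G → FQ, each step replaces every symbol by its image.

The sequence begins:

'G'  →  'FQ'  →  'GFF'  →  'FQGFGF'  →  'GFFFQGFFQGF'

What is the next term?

Apply φ to GFFFQGFFQGF symbol by symbol: G→FQ, F→GF, F→GF, F→GF, Q→F, G→FQ, F→GF, F→GF, Q→F, G→FQ, F→GF; joined: FQ GF GF GF F FQ GF GF F FQ GF.

FQGFGFGFFFQGFGFFFQGF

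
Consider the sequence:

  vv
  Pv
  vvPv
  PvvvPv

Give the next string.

vvPvPvvvPv

From term 3 onward, concatenate the second-to-last term with the last: vv·Pv = vvPv, Pv·vvPv = PvvvPv, …
Continuing: vvPv · PvvvPv gives term 5.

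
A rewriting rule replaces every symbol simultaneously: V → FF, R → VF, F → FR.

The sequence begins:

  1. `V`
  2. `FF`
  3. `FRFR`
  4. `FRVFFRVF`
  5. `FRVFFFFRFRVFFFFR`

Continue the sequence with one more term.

Replace each of the 16 characters of FRVFFFFRFRVFFFFR in place — FR VF FF FR FR FR FR VF FR VF FF FR FR FR FR VF — and concatenate.

FRVFFFFRFRFRFRVFFRVFFFFRFRFRFRVF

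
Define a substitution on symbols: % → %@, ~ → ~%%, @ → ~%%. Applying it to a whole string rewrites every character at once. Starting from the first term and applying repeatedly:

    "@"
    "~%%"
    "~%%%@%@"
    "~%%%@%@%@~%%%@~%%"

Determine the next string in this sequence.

Replace each of the 17 characters of ~%%%@%@%@~%%%@~%% in place — ~%% %@ %@ %@ ~%% %@ ~%% %@ ~%% ~%% %@ %@ %@ ~%% ~%% %@ %@ — and concatenate.

~%%%@%@%@~%%%@~%%%@~%%~%%%@%@%@~%%~%%%@%@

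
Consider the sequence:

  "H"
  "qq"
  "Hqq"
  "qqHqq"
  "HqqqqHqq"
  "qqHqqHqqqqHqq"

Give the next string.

Each term (from the third on) is the two preceding terms concatenated in order: term 3 = H·qq = Hqq.
The next term joins HqqqqHqq and qqHqqHqqqqHqq.

HqqqqHqqqqHqqHqqqqHqq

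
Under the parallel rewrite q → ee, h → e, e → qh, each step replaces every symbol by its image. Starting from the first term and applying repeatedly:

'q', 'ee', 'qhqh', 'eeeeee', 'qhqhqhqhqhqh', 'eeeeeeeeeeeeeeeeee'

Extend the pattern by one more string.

Applying the rule to each of the 18 symbols of eeeeeeeeeeeeeeeeee gives the pieces qh qh qh qh qh qh qh qh qh qh qh qh qh qh qh qh qh qh, which concatenate to the answer.

qhqhqhqhqhqhqhqhqhqhqhqhqhqhqhqhqhqh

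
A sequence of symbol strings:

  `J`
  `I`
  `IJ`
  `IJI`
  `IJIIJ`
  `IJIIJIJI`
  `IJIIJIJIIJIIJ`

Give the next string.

IJIIJIJIIJIIJIJIIJIJI

From term 3 onward, concatenate the last term with the second-to-last: I·J = IJ, IJ·I = IJI, …
Continuing: IJIIJIJIIJIIJ · IJIIJIJI gives term 8.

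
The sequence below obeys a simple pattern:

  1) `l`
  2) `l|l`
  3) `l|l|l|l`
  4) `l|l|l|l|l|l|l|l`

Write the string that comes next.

Each string is two copies of the previous one joined by '|'.
So the next term is two copies of l|l|l|l|l|l|l|l with '|' between the halves.

l|l|l|l|l|l|l|l|l|l|l|l|l|l|l|l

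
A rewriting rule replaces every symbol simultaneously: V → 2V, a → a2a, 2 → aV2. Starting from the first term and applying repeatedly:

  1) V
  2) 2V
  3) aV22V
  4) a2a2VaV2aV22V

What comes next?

a2aaV2a2aaV22Va2a2VaV2a2a2VaV2aV22V

Applying the rule to each of the 13 symbols of a2a2VaV2aV22V gives the pieces a2a aV2 a2a aV2 2V a2a 2V aV2 a2a 2V aV2 aV2 2V, which concatenate to the answer.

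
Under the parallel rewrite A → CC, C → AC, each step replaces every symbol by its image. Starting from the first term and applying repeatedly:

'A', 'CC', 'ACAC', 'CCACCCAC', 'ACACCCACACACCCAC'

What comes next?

Rewriting the 16 symbols of ACACCCACACACCCAC one by one yields CC AC CC AC AC AC CC AC CC AC CC AC AC AC CC AC; concatenated:

CCACCCACACACCCACCCACCCACACACCCAC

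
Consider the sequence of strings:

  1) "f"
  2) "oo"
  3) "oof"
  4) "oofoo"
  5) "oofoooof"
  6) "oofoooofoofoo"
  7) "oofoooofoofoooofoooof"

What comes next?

oofoooofoofoooofoooofoofoooofoofoo

From term 3 onward, concatenate the last term with the second-to-last: oo·f = oof, oof·oo = oofoo, …
The next term joins oofoooofoofoooofoooof and oofoooofoofoo.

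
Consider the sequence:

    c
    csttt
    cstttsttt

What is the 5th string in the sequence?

Each term is the previous one with sttt appended.
From cstttsttt, 2 further steps: cstttsttt → cstttstttsttt → (answer).

cstttstttstttsttt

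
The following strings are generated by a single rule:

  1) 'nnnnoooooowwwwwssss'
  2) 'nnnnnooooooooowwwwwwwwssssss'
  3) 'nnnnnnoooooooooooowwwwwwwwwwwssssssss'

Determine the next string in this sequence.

Term n consists of n+2 n's, followed by 3n o's, followed by 3n-1 w's, followed by 2n s's, where the shown terms are n = 2, 3, 4.
At n = 5 the blocks have lengths 7, 15, 14, 10.

nnnnnnnooooooooooooooowwwwwwwwwwwwwwssssssssss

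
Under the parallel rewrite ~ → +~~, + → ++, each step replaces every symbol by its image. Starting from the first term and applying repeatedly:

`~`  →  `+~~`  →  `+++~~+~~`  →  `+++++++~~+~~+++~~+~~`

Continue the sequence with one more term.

+++++++++++++++~~+~~+++~~+~~+++++++~~+~~+++~~+~~

φ(+++++++~~+~~+++~~+~~) expands symbol-by-symbol to ++ ++ ++ ++ ++ ++ ++ +~~ +~~ ++ +~~ +~~ ++ ++ ++ +~~ +~~ ++ +~~ +~~; joining the 20 pieces gives the next term.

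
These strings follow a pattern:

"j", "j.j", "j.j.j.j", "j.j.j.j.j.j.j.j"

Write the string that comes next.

j.j.j.j.j.j.j.j.j.j.j.j.j.j.j.j

s(k+1) = s(k)·.·s(k) — each term doubles the last with '.' between the halves.
So the next term is two copies of j.j.j.j.j.j.j.j with '.' between the halves.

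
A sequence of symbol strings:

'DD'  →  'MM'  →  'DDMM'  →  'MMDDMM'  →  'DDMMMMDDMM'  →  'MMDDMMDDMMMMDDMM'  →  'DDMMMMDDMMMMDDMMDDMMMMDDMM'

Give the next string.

Each term (from the third on) is the two preceding terms concatenated in order: term 3 = DD·MM = DDMM.
Continuing: MMDDMMDDMMMMDDMM · DDMMMMDDMMMMDDMMDDMMMMDDMM gives term 8.

MMDDMMDDMMMMDDMMDDMMMMDDMMMMDDMMDDMMMMDDMM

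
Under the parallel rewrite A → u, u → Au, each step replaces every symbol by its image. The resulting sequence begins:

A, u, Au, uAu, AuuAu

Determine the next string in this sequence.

uAuAuuAu

Rewriting each symbol of AuuAu: A→u, u→Au, u→Au, A→u, u→Au, which concatenates to u Au Au u Au.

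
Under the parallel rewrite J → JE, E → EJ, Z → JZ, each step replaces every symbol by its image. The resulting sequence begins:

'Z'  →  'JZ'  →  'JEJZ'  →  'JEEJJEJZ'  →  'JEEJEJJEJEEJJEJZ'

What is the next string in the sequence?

φ(JEEJEJJEJEEJJEJZ) expands symbol-by-symbol to JE EJ EJ JE EJ JE JE EJ JE EJ EJ JE JE EJ JE JZ; joining the 16 pieces gives the next term.

JEEJEJJEEJJEJEEJJEEJEJJEJEEJJEJZ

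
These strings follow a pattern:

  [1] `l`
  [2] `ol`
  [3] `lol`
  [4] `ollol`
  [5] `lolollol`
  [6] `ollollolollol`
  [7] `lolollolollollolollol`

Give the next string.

This is a Fibonacci-style word recurrence s(k) = s(k−2)·s(k−1): e.g. l·ol = lol.
So term 8 is ollollolollol·lolollolollollolollol.

ollollolollollolollolollollolollol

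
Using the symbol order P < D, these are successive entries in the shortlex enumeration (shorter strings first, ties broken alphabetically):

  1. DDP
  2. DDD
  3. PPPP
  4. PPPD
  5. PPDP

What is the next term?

Find the rightmost character of PPDP below D, bump it to the next letter, and reset everything to its right to P.

PPDD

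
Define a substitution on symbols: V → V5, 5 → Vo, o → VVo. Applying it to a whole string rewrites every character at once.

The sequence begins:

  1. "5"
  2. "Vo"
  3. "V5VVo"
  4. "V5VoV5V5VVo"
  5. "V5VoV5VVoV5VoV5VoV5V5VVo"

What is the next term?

Applying the rule to each of the 24 symbols of V5VoV5VVoV5VoV5VoV5V5VVo gives the pieces V5 Vo V5 VVo V5 Vo V5 V5 VVo V5 Vo V5 VVo V5 Vo V5 VVo V5 Vo V5 Vo V5 V5 VVo, which concatenate to the answer.

V5VoV5VVoV5VoV5V5VVoV5VoV5VVoV5VoV5VVoV5VoV5VoV5V5VVo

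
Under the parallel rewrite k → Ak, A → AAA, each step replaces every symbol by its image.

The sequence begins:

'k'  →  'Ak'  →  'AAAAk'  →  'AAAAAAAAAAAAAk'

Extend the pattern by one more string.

Rewriting the 14 symbols of AAAAAAAAAAAAAk one by one yields AAA AAA AAA AAA AAA AAA AAA AAA AAA AAA AAA AAA AAA Ak; concatenated:

AAAAAAAAAAAAAAAAAAAAAAAAAAAAAAAAAAAAAAAAk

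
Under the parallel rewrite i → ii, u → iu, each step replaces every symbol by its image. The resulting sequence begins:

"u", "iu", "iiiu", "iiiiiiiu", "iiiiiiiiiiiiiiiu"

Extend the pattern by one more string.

iiiiiiiiiiiiiiiiiiiiiiiiiiiiiiiu

Replace each of the 16 characters of iiiiiiiiiiiiiiiu in place — ii ii ii ii ii ii ii ii ii ii ii ii ii ii ii iu — and concatenate.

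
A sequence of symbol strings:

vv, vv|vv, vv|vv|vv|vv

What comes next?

vv|vv|vv|vv|vv|vv|vv|vv

Each string is two copies of the previous one joined by '|'.
So the next term is two copies of vv|vv|vv|vv with '|' between the halves.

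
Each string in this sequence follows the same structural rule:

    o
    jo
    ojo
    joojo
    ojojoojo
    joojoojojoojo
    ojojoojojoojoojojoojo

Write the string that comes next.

joojoojojoojoojojoojojoojoojojoojo

This is a Fibonacci-style word recurrence s(k) = s(k−2)·s(k−1): e.g. o·jo = ojo.
Continuing: joojoojojoojo · ojojoojojoojoojojoojo gives term 8.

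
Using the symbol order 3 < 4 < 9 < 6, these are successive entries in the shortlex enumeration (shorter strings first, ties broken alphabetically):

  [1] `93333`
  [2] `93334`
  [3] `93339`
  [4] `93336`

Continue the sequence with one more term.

Find the rightmost character of 93336 below 6, bump it to the next letter, and reset everything to its right to 3.

93343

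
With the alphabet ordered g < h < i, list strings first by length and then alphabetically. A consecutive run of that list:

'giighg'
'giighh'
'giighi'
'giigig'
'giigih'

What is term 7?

Stepping forward 2 times from giigih: giigih → giigii, then the target.

giihgg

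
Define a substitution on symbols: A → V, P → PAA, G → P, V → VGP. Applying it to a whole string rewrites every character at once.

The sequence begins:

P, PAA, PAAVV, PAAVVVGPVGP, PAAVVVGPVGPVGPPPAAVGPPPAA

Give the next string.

Rewriting the 25 symbols of PAAVVVGPVGPVGPPPAAVGPPPAA one by one yields PAA V V VGP VGP VGP P PAA VGP P PAA VGP P PAA PAA PAA V V VGP P PAA PAA PAA V V; concatenated:

PAAVVVGPVGPVGPPPAAVGPPPAAVGPPPAAPAAPAAVVVGPPPAAPAAPAAVV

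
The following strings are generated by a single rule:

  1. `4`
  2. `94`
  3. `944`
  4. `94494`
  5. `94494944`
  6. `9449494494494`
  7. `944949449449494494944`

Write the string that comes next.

This is a Fibonacci-style word recurrence s(k) = s(k−1)·s(k−2): e.g. 94·4 = 944.
So term 8 is 944949449449494494944·9449494494494.

9449494494494944949449449494494494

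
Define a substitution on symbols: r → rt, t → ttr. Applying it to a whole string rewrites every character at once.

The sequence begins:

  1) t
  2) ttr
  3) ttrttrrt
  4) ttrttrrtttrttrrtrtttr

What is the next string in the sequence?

Rewriting the 21 symbols of ttrttrrtttrttrrtrtttr one by one yields ttr ttr rt ttr ttr rt rt ttr ttr ttr rt ttr ttr rt rt ttr rt ttr ttr ttr rt; concatenated:

ttrttrrtttrttrrtrtttrttrttrrtttrttrrtrtttrrtttrttrttrrt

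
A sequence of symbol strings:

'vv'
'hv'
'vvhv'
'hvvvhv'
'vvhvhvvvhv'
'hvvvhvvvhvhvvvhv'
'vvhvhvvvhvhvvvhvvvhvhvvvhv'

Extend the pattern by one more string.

hvvvhvvvhvhvvvhvvvhvhvvvhvhvvvhvvvhvhvvvhv

This is a Fibonacci-style word recurrence s(k) = s(k−2)·s(k−1): e.g. vv·hv = vvhv.
Continuing: hvvvhvvvhvhvvvhv · vvhvhvvvhvhvvvhvvvhvhvvvhv gives term 8.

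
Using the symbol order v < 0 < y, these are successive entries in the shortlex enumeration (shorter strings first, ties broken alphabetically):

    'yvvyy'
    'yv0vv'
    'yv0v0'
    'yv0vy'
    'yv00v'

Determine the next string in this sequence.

The successor of yv00v increments the rightmost position that isn't already y and resets every position after it to v.

yv000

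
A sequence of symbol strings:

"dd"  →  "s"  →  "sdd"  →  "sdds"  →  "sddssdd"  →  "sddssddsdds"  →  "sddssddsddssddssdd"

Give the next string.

sddssddsddssddssddsddssddsdds

From term 3 onward, concatenate the last term with the second-to-last: s·dd = sdd, sdd·s = sdds, …
So term 8 is sddssddsddssddssdd·sddssddsdds.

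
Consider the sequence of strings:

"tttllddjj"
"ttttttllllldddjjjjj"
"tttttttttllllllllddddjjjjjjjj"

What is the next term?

Each string has the form t^{3n} l^{3n-1} d^{n+1} j^{3n-1} (n = 1, 2, …).
For the next term, n = 4, so the run lengths are 12, 11, 5, 11.

ttttttttttttllllllllllldddddjjjjjjjjjjj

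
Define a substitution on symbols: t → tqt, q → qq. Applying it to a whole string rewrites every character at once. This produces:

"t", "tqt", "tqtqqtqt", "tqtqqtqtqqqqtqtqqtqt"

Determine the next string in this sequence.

Replace each of the 20 characters of tqtqqtqtqqqqtqtqqtqt in place — tqt qq tqt qq qq tqt qq tqt qq qq qq qq tqt qq tqt qq qq tqt qq tqt — and concatenate.

tqtqqtqtqqqqtqtqqtqtqqqqqqqqtqtqqtqtqqqqtqtqqtqt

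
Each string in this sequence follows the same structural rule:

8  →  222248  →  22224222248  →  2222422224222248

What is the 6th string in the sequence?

Every step adds 22224 at the front: s(k+1) = 22224·s(k).
From 2222422224222248, 2 further steps: 2222422224222248 → 222242222422224222248 → (answer).

22224222242222422224222248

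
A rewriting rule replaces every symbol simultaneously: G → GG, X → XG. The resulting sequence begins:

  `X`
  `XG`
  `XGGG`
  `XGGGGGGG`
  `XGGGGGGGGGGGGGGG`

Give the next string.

φ(XGGGGGGGGGGGGGGG) expands symbol-by-symbol to XG GG GG GG GG GG GG GG GG GG GG GG GG GG GG GG; joining the 16 pieces gives the next term.

XGGGGGGGGGGGGGGGGGGGGGGGGGGGGGGG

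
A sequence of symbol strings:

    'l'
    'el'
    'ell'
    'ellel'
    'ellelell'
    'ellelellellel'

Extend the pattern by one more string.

ellelellellelellelell

From term 3 onward, concatenate the last term with the second-to-last: el·l = ell, ell·el = ellel, …
Continuing: ellelellellel · ellelell gives term 7.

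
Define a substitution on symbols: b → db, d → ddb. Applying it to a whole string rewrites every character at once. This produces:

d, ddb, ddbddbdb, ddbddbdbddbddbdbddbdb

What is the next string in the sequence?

φ(ddbddbdbddbddbdbddbdb) expands symbol-by-symbol to ddb ddb db ddb ddb db ddb db ddb ddb db ddb ddb db ddb db ddb ddb db ddb db; joining the 21 pieces gives the next term.

ddbddbdbddbddbdbddbdbddbddbdbddbddbdbddbdbddbddbdbddbdb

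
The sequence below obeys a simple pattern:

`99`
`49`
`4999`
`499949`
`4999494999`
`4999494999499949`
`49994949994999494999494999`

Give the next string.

499949499949994949994949994999494999499949

This is a Fibonacci-style word recurrence s(k) = s(k−1)·s(k−2): e.g. 49·99 = 4999.
The next term joins 49994949994999494999494999 and 4999494999499949.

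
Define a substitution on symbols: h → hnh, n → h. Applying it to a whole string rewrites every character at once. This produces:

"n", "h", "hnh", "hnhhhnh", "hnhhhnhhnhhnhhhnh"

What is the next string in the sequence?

Applying the rule to each of the 17 symbols of hnhhhnhhnhhnhhhnh gives the pieces hnh h hnh hnh hnh h hnh hnh h hnh hnh h hnh hnh hnh h hnh, which concatenate to the answer.

hnhhhnhhnhhnhhhnhhnhhhnhhnhhhnhhnhhnhhhnh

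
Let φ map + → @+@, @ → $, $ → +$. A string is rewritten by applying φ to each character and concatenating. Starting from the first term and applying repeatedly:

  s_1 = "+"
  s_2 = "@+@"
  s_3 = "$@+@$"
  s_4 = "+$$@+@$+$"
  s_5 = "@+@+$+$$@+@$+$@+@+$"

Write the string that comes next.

Rewriting the 19 symbols of @+@+$+$$@+@$+$@+@+$ one by one yields $ @+@ $ @+@ +$ @+@ +$ +$ $ @+@ $ +$ @+@ +$ $ @+@ $ @+@ +$; concatenated:

$@+@$@+@+$@+@+$+$$@+@$+$@+@+$$@+@$@+@+$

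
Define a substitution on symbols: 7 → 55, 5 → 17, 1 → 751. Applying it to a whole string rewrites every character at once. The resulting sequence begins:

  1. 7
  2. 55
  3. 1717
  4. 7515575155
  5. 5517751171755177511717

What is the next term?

1717751555517751751557515517177515555177517515575155

φ(5517751171755177511717) expands symbol-by-symbol to 17 17 751 55 55 17 751 751 55 751 55 17 17 751 55 55 17 751 751 55 751 55; joining the 22 pieces gives the next term.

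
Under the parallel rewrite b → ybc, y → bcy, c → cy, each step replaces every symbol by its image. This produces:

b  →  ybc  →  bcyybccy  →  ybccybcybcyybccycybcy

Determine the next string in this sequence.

Rewriting the 21 symbols of ybccybcybcyybccycybcy one by one yields bcy ybc cy cy bcy ybc cy bcy ybc cy bcy bcy ybc cy cy bcy cy bcy ybc cy bcy; concatenated:

bcyybccycybcyybccybcyybccybcybcyybccycybcycybcyybccybcy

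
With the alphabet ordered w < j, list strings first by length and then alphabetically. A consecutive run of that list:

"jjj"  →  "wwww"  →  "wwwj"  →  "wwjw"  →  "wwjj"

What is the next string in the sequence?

Treat wwjj as a base-2 numeral over the given alphabet and add one, carrying through any trailing j's.

wjww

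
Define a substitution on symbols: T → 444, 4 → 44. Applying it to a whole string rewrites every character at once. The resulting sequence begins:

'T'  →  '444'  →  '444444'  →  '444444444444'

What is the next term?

Rewriting each symbol of 444444444444: 4→44, 4→44, 4→44, 4→44, 4→44, 4→44, 4→44, 4→44, 4→44, 4→44, 4→44, 4→44, which concatenates to 44 44 44 44 44 44 44 44 44 44 44 44.

444444444444444444444444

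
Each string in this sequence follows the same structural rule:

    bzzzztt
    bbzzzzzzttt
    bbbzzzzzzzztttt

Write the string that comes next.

The n-th term is n-1 b's then 2n z's then n t's, where the shown terms are n = 2, 3, 4.
For the next term, n = 5, so the run lengths are 4, 10, 5.

bbbbzzzzzzzzzzttttt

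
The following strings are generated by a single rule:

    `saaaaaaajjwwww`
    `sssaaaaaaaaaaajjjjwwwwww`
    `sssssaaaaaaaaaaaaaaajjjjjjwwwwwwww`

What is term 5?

sssssssssaaaaaaaaaaaaaaaaaaaaaaajjjjjjjjjjwwwwwwwwwwww

Term n consists of 2n-1 s's, followed by 4n+3 a's, followed by 2n j's, followed by 2n+2 w's (n = 1, 2, …).
At n = 5 the blocks have lengths 9, 23, 10, 12.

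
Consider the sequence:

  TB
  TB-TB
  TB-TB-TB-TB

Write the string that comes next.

Each string is two copies of the previous one joined by '-'.
Doubling TB-TB-TB-TB with '-' between the halves:

TB-TB-TB-TB-TB-TB-TB-TB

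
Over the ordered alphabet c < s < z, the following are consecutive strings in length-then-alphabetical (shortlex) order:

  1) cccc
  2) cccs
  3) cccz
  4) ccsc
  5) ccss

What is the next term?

ccsz

Find the rightmost character of ccss below z, bump it to the next letter, and reset everything to its right to c.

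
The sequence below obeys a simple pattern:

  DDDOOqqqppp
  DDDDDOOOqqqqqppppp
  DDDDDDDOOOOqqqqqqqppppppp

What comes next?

Reading off run lengths: D runs 3, 5, 7; O runs 2, 3, 4; q runs 3, 5, 7; p runs 3, 5, 7 — each is linear in n (n = 1, 2, …).
At n = 4 the blocks have lengths 9, 5, 9, 9.

DDDDDDDDDOOOOOqqqqqqqqqppppppppp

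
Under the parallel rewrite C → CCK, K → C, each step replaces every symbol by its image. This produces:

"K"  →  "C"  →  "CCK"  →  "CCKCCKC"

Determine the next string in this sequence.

CCKCCKCCCKCCKCCCK

Rewriting each symbol of CCKCCKC: C→CCK, C→CCK, K→C, C→CCK, C→CCK, K→C, C→CCK, which concatenates to CCK CCK C CCK CCK C CCK.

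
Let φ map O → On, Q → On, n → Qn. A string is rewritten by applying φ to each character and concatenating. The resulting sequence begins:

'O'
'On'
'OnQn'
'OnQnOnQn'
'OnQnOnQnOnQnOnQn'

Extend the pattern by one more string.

OnQnOnQnOnQnOnQnOnQnOnQnOnQnOnQn

Applying the rule to each of the 16 symbols of OnQnOnQnOnQnOnQn gives the pieces On Qn On Qn On Qn On Qn On Qn On Qn On Qn On Qn, which concatenate to the answer.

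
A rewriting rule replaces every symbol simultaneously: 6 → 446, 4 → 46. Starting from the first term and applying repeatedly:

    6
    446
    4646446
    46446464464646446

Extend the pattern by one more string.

Rewriting the 17 symbols of 46446464464646446 one by one yields 46 446 46 46 446 46 446 46 46 446 46 446 46 446 46 46 446; concatenated:

46446464644646446464644646446464464646446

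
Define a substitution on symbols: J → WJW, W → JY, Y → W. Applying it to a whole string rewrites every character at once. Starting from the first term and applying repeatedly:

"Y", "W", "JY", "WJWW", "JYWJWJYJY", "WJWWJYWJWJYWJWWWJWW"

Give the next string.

φ(WJWWJYWJWJYWJWWWJWW) expands symbol-by-symbol to JY WJW JY JY WJW W JY WJW JY WJW W JY WJW JY JY JY WJW JY JY; joining the 19 pieces gives the next term.

JYWJWJYJYWJWWJYWJWJYWJWWJYWJWJYJYJYWJWJYJY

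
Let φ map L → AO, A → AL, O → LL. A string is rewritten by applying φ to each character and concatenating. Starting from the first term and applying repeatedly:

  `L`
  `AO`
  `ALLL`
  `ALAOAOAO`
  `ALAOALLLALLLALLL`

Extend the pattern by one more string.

Rewriting the 16 symbols of ALAOALLLALLLALLL one by one yields AL AO AL LL AL AO AO AO AL AO AO AO AL AO AO AO; concatenated:

ALAOALLLALAOAOAOALAOAOAOALAOAOAO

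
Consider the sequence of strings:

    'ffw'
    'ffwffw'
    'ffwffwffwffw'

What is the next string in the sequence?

ffwffwffwffwffwffwffwffw

Each string is two copies of the previous one concatenated.
One more doubling of ffwffwffwffw gives the answer.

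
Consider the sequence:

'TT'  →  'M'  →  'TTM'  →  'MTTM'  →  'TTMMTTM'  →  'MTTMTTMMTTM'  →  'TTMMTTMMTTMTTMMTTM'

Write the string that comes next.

From term 3 onward, concatenate the second-to-last term with the last: TT·M = TTM, M·TTM = MTTM, …
So term 8 is MTTMTTMMTTM·TTMMTTMMTTMTTMMTTM.

MTTMTTMMTTMTTMMTTMMTTMTTMMTTM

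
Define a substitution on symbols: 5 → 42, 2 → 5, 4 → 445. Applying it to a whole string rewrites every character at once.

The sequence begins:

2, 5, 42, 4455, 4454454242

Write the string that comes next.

445445424454454244554455

Rewriting each symbol of 4454454242: 4→445, 4→445, 5→42, 4→445, 4→445, 5→42, 4→445, 2→5, 4→445, 2→5, which concatenates to 445 445 42 445 445 42 445 5 445 5.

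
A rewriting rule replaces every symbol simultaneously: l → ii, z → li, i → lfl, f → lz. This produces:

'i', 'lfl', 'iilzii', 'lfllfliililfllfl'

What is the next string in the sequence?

iilziiiilziilfllfliilfliilziiiilzii

Replace each of the 16 characters of lfllfliililfllfl in place — ii lz ii ii lz ii lfl lfl ii lfl ii lz ii ii lz ii — and concatenate.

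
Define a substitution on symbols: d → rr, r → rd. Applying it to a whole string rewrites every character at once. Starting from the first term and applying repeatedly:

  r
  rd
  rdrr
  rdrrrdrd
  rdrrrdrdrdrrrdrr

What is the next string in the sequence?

rdrrrdrdrdrrrdrrrdrrrdrdrdrrrdrd

φ(rdrrrdrdrdrrrdrr) expands symbol-by-symbol to rd rr rd rd rd rr rd rr rd rr rd rd rd rr rd rd; joining the 16 pieces gives the next term.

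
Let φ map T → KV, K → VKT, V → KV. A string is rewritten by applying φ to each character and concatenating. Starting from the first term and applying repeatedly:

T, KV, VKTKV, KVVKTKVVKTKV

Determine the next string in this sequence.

Expanding KVVKTKVVKTKV: K→VKT, V→KV, V→KV, K→VKT, T→KV, K→VKT, V→KV, V→KV, K→VKT, T→KV, K→VKT, V→KV. Concatenated: VKT KV KV VKT KV VKT KV KV VKT KV VKT KV.

VKTKVKVVKTKVVKTKVKVVKTKVVKTKV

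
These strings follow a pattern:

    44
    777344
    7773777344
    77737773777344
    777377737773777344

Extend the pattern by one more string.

The strings grow by a fixed prefix 7773 each time.
So the next term is 7773·777377737773777344.

7773777377737773777344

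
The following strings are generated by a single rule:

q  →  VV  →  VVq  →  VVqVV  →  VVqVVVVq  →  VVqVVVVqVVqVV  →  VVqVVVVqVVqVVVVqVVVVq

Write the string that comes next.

From term 3 onward, concatenate the last term with the second-to-last: VV·q = VVq, VVq·VV = VVqVV, …
The next term joins VVqVVVVqVVqVVVVqVVVVq and VVqVVVVqVVqVV.

VVqVVVVqVVqVVVVqVVVVqVVqVVVVqVVqVV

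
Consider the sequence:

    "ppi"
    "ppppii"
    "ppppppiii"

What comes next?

ppppppppiiii

The n-th term is 2n p's then n i's (n = 1, 2, …).
For the next term, n = 4, so the run lengths are 8, 4.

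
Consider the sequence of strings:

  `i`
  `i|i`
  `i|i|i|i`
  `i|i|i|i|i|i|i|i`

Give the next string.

s(k+1) = s(k)·|·s(k) — each term doubles the last with '|' between the halves.
So the next term is two copies of i|i|i|i|i|i|i|i with '|' between the halves.

i|i|i|i|i|i|i|i|i|i|i|i|i|i|i|i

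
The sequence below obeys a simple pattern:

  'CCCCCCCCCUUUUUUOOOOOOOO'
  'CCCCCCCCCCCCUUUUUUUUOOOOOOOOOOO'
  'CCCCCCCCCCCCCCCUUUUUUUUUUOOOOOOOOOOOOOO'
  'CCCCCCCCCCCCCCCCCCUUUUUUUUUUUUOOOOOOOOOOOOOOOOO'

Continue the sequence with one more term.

Each string has the form C^{3n} U^{2n} O^{3n-1}, where the shown terms are n = 3, 4, 5, 6.
Setting n = 7 gives 21, 14, 20 characters in each block.

CCCCCCCCCCCCCCCCCCCCCUUUUUUUUUUUUUUOOOOOOOOOOOOOOOOOOOO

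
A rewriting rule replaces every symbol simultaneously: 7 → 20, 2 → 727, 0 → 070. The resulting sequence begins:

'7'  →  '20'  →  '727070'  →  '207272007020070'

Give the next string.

72707020727207270700702007072707007020070

φ(207272007020070) expands symbol-by-symbol to 727 070 20 727 20 727 070 070 20 070 727 070 070 20 070; joining the 15 pieces gives the next term.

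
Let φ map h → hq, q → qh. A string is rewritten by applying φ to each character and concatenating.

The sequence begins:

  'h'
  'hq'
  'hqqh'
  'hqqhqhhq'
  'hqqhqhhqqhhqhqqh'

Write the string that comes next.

Rewriting the 16 symbols of hqqhqhhqqhhqhqqh one by one yields hq qh qh hq qh hq hq qh qh hq hq qh hq qh qh hq; concatenated:

hqqhqhhqqhhqhqqhqhhqhqqhhqqhqhhq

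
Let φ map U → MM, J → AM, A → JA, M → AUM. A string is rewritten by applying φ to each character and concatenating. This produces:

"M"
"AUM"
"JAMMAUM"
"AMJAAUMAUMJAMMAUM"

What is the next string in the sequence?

JAAUMAMJAJAMMAUMJAMMAUMAMJAAUMAUMJAMMAUM

Applying the rule to each of the 17 symbols of AMJAAUMAUMJAMMAUM gives the pieces JA AUM AM JA JA MM AUM JA MM AUM AM JA AUM AUM JA MM AUM, which concatenate to the answer.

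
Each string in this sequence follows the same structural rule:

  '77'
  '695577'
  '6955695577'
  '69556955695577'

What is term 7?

Each term is the previous one with 6955 prepended.
From 69556955695577, 3 further steps: 69556955695577 → 695569556955695577 → 6955695569556955695577 → (answer).

69556955695569556955695577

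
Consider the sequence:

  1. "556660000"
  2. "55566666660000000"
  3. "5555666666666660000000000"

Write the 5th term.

55555566666666666666666660000000000000000

Reading off run lengths: 5 runs 2, 3, 4; 6 runs 3, 7, 11; 0 runs 4, 7, 10 — each is linear in n (n = 1, 2, …).
For term 5, n = 5, so the run lengths are 6, 19, 16.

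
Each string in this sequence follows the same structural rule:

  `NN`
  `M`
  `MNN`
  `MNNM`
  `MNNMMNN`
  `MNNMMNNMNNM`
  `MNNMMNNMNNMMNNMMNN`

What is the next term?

Each term (from the third on) is the previous term followed by the one before it: term 3 = M·NN = MNN.
Continuing: MNNMMNNMNNMMNNMMNN · MNNMMNNMNNM gives term 8.

MNNMMNNMNNMMNNMMNNMNNMMNNMNNM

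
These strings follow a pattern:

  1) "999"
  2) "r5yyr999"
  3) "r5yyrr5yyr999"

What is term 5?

r5yyrr5yyrr5yyrr5yyr999

Every step adds r5yyr at the front: s(k+1) = r5yyr·s(k).
From r5yyrr5yyr999, 2 further steps: r5yyrr5yyr999 → r5yyrr5yyrr5yyr999 → (answer).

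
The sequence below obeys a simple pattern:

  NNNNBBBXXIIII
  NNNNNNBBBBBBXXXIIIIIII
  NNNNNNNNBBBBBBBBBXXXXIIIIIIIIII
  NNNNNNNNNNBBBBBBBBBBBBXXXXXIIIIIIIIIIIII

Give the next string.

NNNNNNNNNNNNBBBBBBBBBBBBBBBXXXXXXIIIIIIIIIIIIIIII

Term n consists of 2n+2 N's, followed by 3n B's, followed by n+1 X's, followed by 3n+1 I's (n = 1, 2, …).
For the next term, n = 5, so the run lengths are 12, 15, 6, 16.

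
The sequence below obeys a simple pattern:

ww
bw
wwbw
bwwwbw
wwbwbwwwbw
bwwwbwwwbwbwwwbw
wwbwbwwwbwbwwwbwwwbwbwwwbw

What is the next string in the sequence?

From term 3 onward, concatenate the second-to-last term with the last: ww·bw = wwbw, bw·wwbw = bwwwbw, …
Continuing: bwwwbwwwbwbwwwbw · wwbwbwwwbwbwwwbwwwbwbwwwbw gives term 8.

bwwwbwwwbwbwwwbwwwbwbwwwbwbwwwbwwwbwbwwwbw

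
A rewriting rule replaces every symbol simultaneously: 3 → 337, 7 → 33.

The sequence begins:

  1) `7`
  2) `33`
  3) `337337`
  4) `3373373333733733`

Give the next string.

Rewriting the 16 symbols of 3373373333733733 one by one yields 337 337 33 337 337 33 337 337 337 337 33 337 337 33 337 337; concatenated:

33733733337337333373373373373333733733337337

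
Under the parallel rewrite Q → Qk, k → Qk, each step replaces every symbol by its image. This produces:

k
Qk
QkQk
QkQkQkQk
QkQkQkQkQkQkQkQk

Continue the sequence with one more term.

Rewriting the 16 symbols of QkQkQkQkQkQkQkQk one by one yields Qk Qk Qk Qk Qk Qk Qk Qk Qk Qk Qk Qk Qk Qk Qk Qk; concatenated:

QkQkQkQkQkQkQkQkQkQkQkQkQkQkQkQk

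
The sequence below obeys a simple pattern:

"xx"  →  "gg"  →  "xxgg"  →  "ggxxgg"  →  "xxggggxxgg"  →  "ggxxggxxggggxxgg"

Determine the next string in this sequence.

xxggggxxggggxxggxxggggxxgg

This is a Fibonacci-style word recurrence s(k) = s(k−2)·s(k−1): e.g. xx·gg = xxgg.
The next term joins xxggggxxgg and ggxxggxxggggxxgg.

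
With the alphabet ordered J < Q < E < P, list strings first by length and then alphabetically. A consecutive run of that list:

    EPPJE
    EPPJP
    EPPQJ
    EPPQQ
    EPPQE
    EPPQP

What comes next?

EPPEJ

The successor of EPPQP increments the rightmost position that isn't already P and resets every position after it to J.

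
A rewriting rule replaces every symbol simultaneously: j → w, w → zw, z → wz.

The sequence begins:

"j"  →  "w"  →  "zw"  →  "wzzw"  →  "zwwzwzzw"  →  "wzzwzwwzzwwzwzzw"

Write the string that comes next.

φ(wzzwzwwzzwwzwzzw) expands symbol-by-symbol to zw wz wz zw wz zw zw wz wz zw zw wz zw wz wz zw; joining the 16 pieces gives the next term.

zwwzwzzwwzzwzwwzwzzwzwwzzwwzwzzw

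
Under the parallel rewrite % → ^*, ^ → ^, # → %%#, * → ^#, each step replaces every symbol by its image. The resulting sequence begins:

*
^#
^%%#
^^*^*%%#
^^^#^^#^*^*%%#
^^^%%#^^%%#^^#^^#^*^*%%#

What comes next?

Applying the rule to each of the 24 symbols of ^^^%%#^^%%#^^#^^#^*^*%%# gives the pieces ^ ^ ^ ^* ^* %%# ^ ^ ^* ^* %%# ^ ^ %%# ^ ^ %%# ^ ^# ^ ^# ^* ^* %%#, which concatenate to the answer.

^^^^*^*%%#^^^*^*%%#^^%%#^^%%#^^#^^#^*^*%%#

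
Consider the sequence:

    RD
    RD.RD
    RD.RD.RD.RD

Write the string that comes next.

Each string is two copies of the previous one joined by '.'.
One more doubling of RD.RD.RD.RD gives the answer.

RD.RD.RD.RD.RD.RD.RD.RD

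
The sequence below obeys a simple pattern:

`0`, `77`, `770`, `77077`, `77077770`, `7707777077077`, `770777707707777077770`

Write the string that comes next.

This is a Fibonacci-style word recurrence s(k) = s(k−1)·s(k−2): e.g. 77·0 = 770.
The next term joins 770777707707777077770 and 7707777077077.

7707777077077770777707707777077077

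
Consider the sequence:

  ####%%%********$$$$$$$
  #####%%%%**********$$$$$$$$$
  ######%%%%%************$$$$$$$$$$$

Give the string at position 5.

########%%%%%%%****************$$$$$$$$$$$$$$$

Term n consists of n+1 #'s, followed by n %'s, followed by 2n+2 *'s, followed by 2n+1 $'s, where the shown terms are n = 3, 4, 5.
At n = 7 the blocks have lengths 8, 7, 16, 15.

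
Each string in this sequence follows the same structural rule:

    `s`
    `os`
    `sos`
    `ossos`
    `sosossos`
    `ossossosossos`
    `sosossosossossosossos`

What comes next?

From term 3 onward, concatenate the second-to-last term with the last: s·os = sos, os·sos = ossos, …
So term 8 is ossossosossos·sosossosossossosossos.

ossossosossossosossosossossosossos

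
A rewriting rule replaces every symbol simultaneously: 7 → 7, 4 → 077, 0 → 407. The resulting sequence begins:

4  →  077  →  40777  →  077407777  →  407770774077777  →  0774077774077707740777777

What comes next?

Applying the rule to each of the 25 symbols of 0774077774077707740777777 gives the pieces 407 7 7 077 407 7 7 7 7 077 407 7 7 7 407 7 7 077 407 7 7 7 7 7 7, which concatenate to the answer.

40777077407777707740777740777077407777777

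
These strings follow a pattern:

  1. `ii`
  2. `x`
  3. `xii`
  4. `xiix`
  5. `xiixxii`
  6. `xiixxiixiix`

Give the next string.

xiixxiixiixxiixxii

Each term (from the third on) is the previous term followed by the one before it: term 3 = x·ii = xii.
Continuing: xiixxiixiix · xiixxii gives term 7.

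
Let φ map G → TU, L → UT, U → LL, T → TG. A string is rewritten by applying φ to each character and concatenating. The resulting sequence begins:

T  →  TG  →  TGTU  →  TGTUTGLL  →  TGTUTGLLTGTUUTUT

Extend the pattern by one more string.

TGTUTGLLTGTUUTUTTGTUTGLLLLTGLLTG

φ(TGTUTGLLTGTUUTUT) expands symbol-by-symbol to TG TU TG LL TG TU UT UT TG TU TG LL LL TG LL TG; joining the 16 pieces gives the next term.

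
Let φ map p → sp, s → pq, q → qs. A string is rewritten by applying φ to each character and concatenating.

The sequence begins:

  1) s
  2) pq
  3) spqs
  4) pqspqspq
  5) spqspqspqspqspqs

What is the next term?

Rewriting the 16 symbols of spqspqspqspqspqs one by one yields pq sp qs pq sp qs pq sp qs pq sp qs pq sp qs pq; concatenated:

pqspqspqspqspqspqspqspqspqspqspq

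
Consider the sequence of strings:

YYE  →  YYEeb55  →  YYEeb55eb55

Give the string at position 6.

The strings grow by a fixed suffix eb55 each time.
From YYEeb55eb55, 3 further steps: YYEeb55eb55 → YYEeb55eb55eb55 → YYEeb55eb55eb55eb55 → (answer).

YYEeb55eb55eb55eb55eb55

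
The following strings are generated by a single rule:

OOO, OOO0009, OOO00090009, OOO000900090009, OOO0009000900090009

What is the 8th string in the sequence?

OOO0009000900090009000900090009

The strings grow by a fixed suffix 0009 each time.
From OOO0009000900090009, 3 further steps: OOO0009000900090009 → OOO00090009000900090009 → OOO000900090009000900090009 → (answer).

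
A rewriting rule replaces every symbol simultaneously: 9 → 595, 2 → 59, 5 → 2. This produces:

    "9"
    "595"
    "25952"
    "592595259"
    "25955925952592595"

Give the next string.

Replace each of the 17 characters of 25955925952592595 in place — 59 2 595 2 2 595 59 2 595 2 59 2 595 59 2 595 2 — and concatenate.

5925952259559259525925955925952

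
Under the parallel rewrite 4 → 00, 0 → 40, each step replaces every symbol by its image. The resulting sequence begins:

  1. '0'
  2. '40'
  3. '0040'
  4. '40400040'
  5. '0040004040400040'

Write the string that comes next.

Rewriting the 16 symbols of 0040004040400040 one by one yields 40 40 00 40 40 40 00 40 00 40 00 40 40 40 00 40; concatenated:

40400040404000400040004040400040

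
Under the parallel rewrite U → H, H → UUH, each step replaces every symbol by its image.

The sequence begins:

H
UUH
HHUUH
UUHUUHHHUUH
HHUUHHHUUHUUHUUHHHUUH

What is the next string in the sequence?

Applying the rule to each of the 21 symbols of HHUUHHHUUHUUHUUHHHUUH gives the pieces UUH UUH H H UUH UUH UUH H H UUH H H UUH H H UUH UUH UUH H H UUH, which concatenate to the answer.

UUHUUHHHUUHUUHUUHHHUUHHHUUHHHUUHUUHUUHHHUUH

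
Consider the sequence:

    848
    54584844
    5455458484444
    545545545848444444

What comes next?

54554554554584844444444

Every step adds 545 to the front and 44 to the end of the previous string.
One more step from 545545545848444444 gives the answer.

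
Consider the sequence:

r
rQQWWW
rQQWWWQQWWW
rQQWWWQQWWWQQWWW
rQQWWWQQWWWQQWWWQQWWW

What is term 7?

Each term is the previous one with QQWWW appended.
From rQQWWWQQWWWQQWWWQQWWW, 2 further steps: rQQWWWQQWWWQQWWWQQWWW → rQQWWWQQWWWQQWWWQQWWWQQWWW → (answer).

rQQWWWQQWWWQQWWWQQWWWQQWWWQQWWW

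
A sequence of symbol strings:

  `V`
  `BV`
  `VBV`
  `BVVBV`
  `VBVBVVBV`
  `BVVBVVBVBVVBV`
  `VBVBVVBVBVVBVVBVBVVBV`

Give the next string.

BVVBVVBVBVVBVVBVBVVBVBVVBVVBVBVVBV

From term 3 onward, concatenate the second-to-last term with the last: V·BV = VBV, BV·VBV = BVVBV, …
Continuing: BVVBVVBVBVVBV · VBVBVVBVBVVBVVBVBVVBV gives term 8.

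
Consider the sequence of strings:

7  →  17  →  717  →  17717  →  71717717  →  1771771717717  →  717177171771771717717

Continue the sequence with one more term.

1771771717717717177171771771717717

This is a Fibonacci-style word recurrence s(k) = s(k−2)·s(k−1): e.g. 7·17 = 717.
The next term joins 1771771717717 and 717177171771771717717.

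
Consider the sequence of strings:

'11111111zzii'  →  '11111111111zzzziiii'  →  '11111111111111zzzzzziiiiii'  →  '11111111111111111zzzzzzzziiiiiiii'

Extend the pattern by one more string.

11111111111111111111zzzzzzzzzziiiiiiiiii

Reading off run lengths: 1 runs 8, 11, 14, 17; z runs 2, 4, 6, 8; i runs 2, 4, 6, 8 — each is linear in n, where the shown terms are n = 2, 3, 4, 5.
At n = 6 the blocks have lengths 20, 10, 10.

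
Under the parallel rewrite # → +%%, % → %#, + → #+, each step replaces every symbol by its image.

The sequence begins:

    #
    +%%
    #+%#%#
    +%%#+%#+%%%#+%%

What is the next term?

Replace each of the 15 characters of +%%#+%#+%%%#+%% in place — #+ %# %# +%% #+ %# +%% #+ %# %# %# +%% #+ %# %# — and concatenate.

#+%#%#+%%#+%#+%%#+%#%#%#+%%#+%#%#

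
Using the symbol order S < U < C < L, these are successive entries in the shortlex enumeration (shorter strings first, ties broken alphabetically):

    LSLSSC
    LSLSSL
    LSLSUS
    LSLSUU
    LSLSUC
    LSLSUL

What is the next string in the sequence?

LSLSCS

Find the rightmost character of LSLSUL below L, bump it to the next letter, and reset everything to its right to S.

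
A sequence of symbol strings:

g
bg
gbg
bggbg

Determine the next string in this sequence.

From term 3 onward, concatenate the second-to-last term with the last: g·bg = gbg, bg·gbg = bggbg, …
The next term joins gbg and bggbg.

gbgbggbg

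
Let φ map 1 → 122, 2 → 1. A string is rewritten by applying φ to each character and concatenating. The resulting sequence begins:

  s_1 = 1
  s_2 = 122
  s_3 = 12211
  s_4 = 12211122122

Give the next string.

Apply φ to 12211122122 symbol by symbol: 1→122, 2→1, 2→1, 1→122, 1→122, 1→122, 2→1, 2→1, 1→122, 2→1, 2→1; joined: 122 1 1 122 122 122 1 1 122 1 1.

122111221221221112211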